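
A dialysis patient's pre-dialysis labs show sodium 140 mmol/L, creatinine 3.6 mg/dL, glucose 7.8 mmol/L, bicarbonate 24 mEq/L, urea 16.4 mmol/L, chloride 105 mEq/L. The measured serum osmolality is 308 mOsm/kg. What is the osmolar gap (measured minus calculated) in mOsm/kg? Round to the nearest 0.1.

3.8 mOsm/kg

Calculated osmolality = 2·Na + glucose + urea
= 2·140 + 7.8 + 16.4
= 280 + 7.80 + 16.40
= 304.2 mOsm/kg ≈ 304.2 mOsm/kg
Osmolar gap = measured − calculated = 308 − 304.2 = 3.8 mOsm/kg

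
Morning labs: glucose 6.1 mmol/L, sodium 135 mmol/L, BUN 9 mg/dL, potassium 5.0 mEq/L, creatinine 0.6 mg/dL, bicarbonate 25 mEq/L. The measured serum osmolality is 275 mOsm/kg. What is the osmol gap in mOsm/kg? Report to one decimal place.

Calculated osmolality = 2·Na + glucose + BUN/2.8
= 2·135 + 6.1 + 9/2.8
= 270 + 6.10 + 3.21
= 279.31 mOsm/kg ≈ 279.3 mOsm/kg
Osmolar gap = measured − calculated = 275 − 279.3 = -4.3 mOsm/kg

-4.3 mOsm/kg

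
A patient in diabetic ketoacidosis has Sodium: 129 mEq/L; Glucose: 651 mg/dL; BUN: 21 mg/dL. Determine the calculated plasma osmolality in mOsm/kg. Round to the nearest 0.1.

Calculated osmolality = 2·Na + glucose/18 + BUN/2.8
= 2·129 + 651/18 + 21/2.8
= 258 + 36.17 + 7.50
= 301.67 mOsm/kg

301.7 mOsm/kg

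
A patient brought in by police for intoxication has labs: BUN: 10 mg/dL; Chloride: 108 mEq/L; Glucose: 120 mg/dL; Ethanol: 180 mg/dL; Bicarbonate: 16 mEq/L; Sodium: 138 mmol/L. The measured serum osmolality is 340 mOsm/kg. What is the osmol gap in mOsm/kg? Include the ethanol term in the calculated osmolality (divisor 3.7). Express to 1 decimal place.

Calculated osmolality = 2·Na + glucose/18 + BUN/2.8 + ethanol/3.7
= 2·138 + 120/18 + 10/2.8 + 180/3.7
= 276 + 6.67 + 3.57 + 48.65
= 334.89 mOsm/kg ≈ 334.9 mOsm/kg
Osmolar gap = measured − calculated = 340 − 334.9 = 5.1 mOsm/kg

5.1 mOsm/kg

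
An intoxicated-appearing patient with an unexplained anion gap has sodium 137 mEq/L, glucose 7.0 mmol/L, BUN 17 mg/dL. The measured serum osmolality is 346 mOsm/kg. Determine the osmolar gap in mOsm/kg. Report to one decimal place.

Calculated osmolality = 2·Na + glucose + BUN/2.8
= 2·137 + 7 + 17/2.8
= 274 + 7 + 6.07
= 287.07 mOsm/kg ≈ 287.1 mOsm/kg
Osmolar gap = measured − calculated = 346 − 287.1 = 58.9 mOsm/kg

58.9 mOsm/kg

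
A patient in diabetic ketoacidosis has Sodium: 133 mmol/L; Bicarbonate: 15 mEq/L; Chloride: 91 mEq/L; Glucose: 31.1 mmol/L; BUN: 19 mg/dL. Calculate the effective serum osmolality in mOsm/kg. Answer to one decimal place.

297.1 mOsm/kg

Effective osmolality excludes urea (freely permeant across cell membranes):
2·Na + glucose
= 2·133 + 31.1
= 266 + 31.1
= 297.1 mOsm/kg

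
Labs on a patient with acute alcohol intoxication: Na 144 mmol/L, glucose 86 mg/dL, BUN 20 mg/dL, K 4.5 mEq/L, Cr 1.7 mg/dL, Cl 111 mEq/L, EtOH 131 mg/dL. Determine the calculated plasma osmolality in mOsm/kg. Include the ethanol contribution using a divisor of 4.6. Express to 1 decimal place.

328.4 mOsm/kg

Calculated osmolality = 2·Na + glucose/18 + BUN/2.8 + ethanol/4.6
= 2·144 + 86/18 + 20/2.8 + 131/4.6
= 288 + 4.78 + 7.14 + 28.48
= 328.4 mOsm/kg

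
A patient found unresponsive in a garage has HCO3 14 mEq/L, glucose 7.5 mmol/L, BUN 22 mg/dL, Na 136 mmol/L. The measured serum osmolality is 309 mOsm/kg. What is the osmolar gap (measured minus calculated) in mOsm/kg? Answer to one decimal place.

Calculated osmolality = 2·Na + glucose + BUN/2.8
= 2·136 + 7.5 + 22/2.8
= 272 + 7.50 + 7.86
= 287.36 mOsm/kg ≈ 287.4 mOsm/kg
Osmolar gap = measured − calculated = 309 − 287.4 = 21.6 mOsm/kg

21.6 mOsm/kg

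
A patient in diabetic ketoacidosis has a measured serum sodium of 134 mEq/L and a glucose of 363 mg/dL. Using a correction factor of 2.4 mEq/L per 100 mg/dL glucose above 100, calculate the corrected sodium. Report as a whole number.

Corrected Na = measured Na + 2.4 · (glucose − 100)/100
= 134 + 2.4 · (363 − 100)/100
= 134 + 6.3
= 140.3 mEq/L

140 mEq/L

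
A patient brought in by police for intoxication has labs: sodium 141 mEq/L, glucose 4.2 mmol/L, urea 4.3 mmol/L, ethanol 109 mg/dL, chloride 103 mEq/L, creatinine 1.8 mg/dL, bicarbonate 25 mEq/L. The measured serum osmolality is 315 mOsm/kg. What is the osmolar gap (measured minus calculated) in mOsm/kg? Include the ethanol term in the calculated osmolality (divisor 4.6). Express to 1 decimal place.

0.8 mOsm/kg

Calculated osmolality = 2·Na + glucose + urea + ethanol/4.6
= 2·141 + 4.2 + 4.3 + 109/4.6
= 282 + 4.20 + 4.30 + 23.70
= 314.2 mOsm/kg ≈ 314.2 mOsm/kg
Osmolar gap = measured − calculated = 315 − 314.2 = 0.8 mOsm/kg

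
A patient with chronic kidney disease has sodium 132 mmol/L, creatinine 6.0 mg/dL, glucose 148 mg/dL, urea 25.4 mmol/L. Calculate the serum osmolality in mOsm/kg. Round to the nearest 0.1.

297.6 mOsm/kg

Calculated osmolality = 2·Na + glucose/18 + urea
= 2·132 + 148/18 + 25.4
= 264 + 8.22 + 25.40
= 297.62 mOsm/kg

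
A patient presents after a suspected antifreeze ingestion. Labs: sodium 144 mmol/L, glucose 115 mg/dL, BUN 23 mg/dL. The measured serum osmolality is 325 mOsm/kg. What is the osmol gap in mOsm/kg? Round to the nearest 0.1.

Calculated osmolality = 2·Na + glucose/18 + BUN/2.8
= 2·144 + 115/18 + 23/2.8
= 288 + 6.39 + 8.21
= 302.6 mOsm/kg ≈ 302.6 mOsm/kg
Osmolar gap = measured − calculated = 325 − 302.6 = 22.4 mOsm/kg

22.4 mOsm/kg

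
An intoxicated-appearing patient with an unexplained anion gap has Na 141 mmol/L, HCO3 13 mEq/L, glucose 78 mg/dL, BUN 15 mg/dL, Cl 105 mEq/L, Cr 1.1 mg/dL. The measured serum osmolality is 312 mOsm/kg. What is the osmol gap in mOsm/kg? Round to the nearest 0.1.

Calculated osmolality = 2·Na + glucose/18 + BUN/2.8
= 2·141 + 78/18 + 15/2.8
= 282 + 4.33 + 5.36
= 291.69 mOsm/kg ≈ 291.7 mOsm/kg
Osmolar gap = measured − calculated = 312 − 291.7 = 20.3 mOsm/kg

20.3 mOsm/kg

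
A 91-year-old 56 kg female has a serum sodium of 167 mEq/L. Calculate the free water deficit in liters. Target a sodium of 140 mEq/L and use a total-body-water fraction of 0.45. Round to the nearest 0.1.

TBW = 0.45 · 56 = 25.2 L
Free water deficit = TBW · (Na/140 − 1)
= 25.2 · (167/140 − 1)
= 25.2 · 0.1929
= 4.86 L

4.9 L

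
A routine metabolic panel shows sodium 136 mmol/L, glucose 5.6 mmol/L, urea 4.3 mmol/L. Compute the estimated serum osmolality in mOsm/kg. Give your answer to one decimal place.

281.9 mOsm/kg

Calculated osmolality = 2·Na + glucose + urea
= 2·136 + 5.6 + 4.3
= 272 + 5.60 + 4.30
= 281.9 mOsm/kg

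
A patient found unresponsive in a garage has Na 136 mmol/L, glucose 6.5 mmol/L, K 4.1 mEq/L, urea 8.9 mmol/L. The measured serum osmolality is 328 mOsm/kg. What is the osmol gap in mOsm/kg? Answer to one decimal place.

40.6 mOsm/kg

Calculated osmolality = 2·Na + glucose + urea
= 2·136 + 6.5 + 8.9
= 272 + 6.50 + 8.90
= 287.4 mOsm/kg ≈ 287.4 mOsm/kg
Osmolar gap = measured − calculated = 328 − 287.4 = 40.6 mOsm/kg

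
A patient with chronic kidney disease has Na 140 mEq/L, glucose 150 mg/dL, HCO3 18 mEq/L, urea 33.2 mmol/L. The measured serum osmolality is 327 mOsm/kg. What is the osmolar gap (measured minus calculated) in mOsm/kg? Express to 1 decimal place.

5.5 mOsm/kg

Calculated osmolality = 2·Na + glucose/18 + urea
= 2·140 + 150/18 + 33.2
= 280 + 8.33 + 33.20
= 321.53 mOsm/kg ≈ 321.5 mOsm/kg
Osmolar gap = measured − calculated = 327 − 321.5 = 5.5 mOsm/kg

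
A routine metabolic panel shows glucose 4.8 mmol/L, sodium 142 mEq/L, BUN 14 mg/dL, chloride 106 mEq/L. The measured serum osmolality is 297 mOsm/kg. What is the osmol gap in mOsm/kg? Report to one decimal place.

3.2 mOsm/kg

Calculated osmolality = 2·Na + glucose + BUN/2.8
= 2·142 + 4.8 + 14/2.8
= 284 + 4.80 + 5
= 293.8 mOsm/kg ≈ 293.8 mOsm/kg
Osmolar gap = measured − calculated = 297 − 293.8 = 3.2 mOsm/kg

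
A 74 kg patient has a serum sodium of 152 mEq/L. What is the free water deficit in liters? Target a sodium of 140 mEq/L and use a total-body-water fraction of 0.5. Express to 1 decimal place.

TBW = 0.5 · 74 = 37 L
Free water deficit = TBW · (Na/140 − 1)
= 37 · (152/140 − 1)
= 37 · 0.0857
= 3.17 L

3.2 L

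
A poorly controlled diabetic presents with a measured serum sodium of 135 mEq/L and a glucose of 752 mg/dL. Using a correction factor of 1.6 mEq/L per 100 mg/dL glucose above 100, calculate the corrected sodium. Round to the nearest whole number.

145 mEq/L

Corrected Na = measured Na + 1.6 · (glucose − 100)/100
= 135 + 1.6 · (752 − 100)/100
= 135 + 10.4
= 145.4 mEq/L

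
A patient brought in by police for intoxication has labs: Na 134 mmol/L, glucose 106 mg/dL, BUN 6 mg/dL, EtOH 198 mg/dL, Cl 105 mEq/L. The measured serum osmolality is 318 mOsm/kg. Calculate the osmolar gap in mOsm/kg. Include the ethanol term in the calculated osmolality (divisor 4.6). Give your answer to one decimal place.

-1.1 mOsm/kg

Calculated osmolality = 2·Na + glucose/18 + BUN/2.8 + ethanol/4.6
= 2·134 + 106/18 + 6/2.8 + 198/4.6
= 268 + 5.89 + 2.14 + 43.04
= 319.07 mOsm/kg ≈ 319.1 mOsm/kg
Osmolar gap = measured − calculated = 318 − 319.1 = -1.1 mOsm/kg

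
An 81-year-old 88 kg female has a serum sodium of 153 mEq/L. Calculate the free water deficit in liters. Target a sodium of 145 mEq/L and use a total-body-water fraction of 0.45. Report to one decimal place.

TBW = 0.45 · 88 = 39.6 L
Free water deficit = TBW · (Na/145 − 1)
= 39.6 · (153/145 − 1)
= 39.6 · 0.0552
= 2.19 L

2.2 L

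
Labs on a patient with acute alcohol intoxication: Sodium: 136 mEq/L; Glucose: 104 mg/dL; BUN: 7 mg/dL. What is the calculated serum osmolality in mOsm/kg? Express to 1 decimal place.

280.3 mOsm/kg

Calculated osmolality = 2·Na + glucose/18 + BUN/2.8
= 2·136 + 104/18 + 7/2.8
= 272 + 5.78 + 2.50
= 280.28 mOsm/kg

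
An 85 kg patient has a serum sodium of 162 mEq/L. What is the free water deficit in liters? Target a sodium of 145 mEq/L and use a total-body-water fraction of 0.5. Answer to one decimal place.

5.0 L

TBW = 0.5 · 85 = 42.5 L
Free water deficit = TBW · (Na/145 − 1)
= 42.5 · (162/145 − 1)
= 42.5 · 0.1172
= 4.98 L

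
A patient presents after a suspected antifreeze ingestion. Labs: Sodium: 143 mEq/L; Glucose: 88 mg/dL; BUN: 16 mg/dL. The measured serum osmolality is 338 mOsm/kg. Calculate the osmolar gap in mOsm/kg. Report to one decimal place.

Calculated osmolality = 2·Na + glucose/18 + BUN/2.8
= 2·143 + 88/18 + 16/2.8
= 286 + 4.89 + 5.71
= 296.6 mOsm/kg ≈ 296.6 mOsm/kg
Osmolar gap = measured − calculated = 338 − 296.6 = 41.4 mOsm/kg

41.4 mOsm/kg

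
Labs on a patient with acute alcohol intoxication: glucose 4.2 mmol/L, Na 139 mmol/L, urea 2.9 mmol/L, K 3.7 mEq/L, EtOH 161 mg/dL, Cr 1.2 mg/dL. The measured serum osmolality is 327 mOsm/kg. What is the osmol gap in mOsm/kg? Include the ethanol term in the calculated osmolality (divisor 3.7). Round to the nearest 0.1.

Calculated osmolality = 2·Na + glucose + urea + ethanol/3.7
= 2·139 + 4.2 + 2.9 + 161/3.7
= 278 + 4.20 + 2.90 + 43.51
= 328.61 mOsm/kg ≈ 328.6 mOsm/kg
Osmolar gap = measured − calculated = 327 − 328.6 = -1.6 mOsm/kg

-1.6 mOsm/kg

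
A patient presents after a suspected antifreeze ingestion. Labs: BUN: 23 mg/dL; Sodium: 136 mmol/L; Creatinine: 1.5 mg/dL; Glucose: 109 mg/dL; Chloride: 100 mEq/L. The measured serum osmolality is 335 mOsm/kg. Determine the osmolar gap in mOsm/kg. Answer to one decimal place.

48.7 mOsm/kg

Calculated osmolality = 2·Na + glucose/18 + BUN/2.8
= 2·136 + 109/18 + 23/2.8
= 272 + 6.06 + 8.21
= 286.27 mOsm/kg ≈ 286.3 mOsm/kg
Osmolar gap = measured − calculated = 335 − 286.3 = 48.7 mOsm/kg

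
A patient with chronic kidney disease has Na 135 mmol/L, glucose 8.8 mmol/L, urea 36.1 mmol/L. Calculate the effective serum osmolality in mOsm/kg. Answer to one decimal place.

278.8 mOsm/kg

Effective osmolality excludes urea (freely permeant across cell membranes):
2·Na + glucose
= 2·135 + 8.8
= 270 + 8.8
= 278.8 mOsm/kg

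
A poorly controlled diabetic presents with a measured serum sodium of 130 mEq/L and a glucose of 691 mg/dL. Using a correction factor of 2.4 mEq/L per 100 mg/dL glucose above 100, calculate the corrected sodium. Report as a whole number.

144 mEq/L

Corrected Na = measured Na + 2.4 · (glucose − 100)/100
= 130 + 2.4 · (691 − 100)/100
= 130 + 14.2
= 144.2 mEq/L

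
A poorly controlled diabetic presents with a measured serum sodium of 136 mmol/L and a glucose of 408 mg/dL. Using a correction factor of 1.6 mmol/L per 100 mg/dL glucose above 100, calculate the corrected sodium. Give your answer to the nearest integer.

Corrected Na = measured Na + 1.6 · (glucose − 100)/100
= 136 + 1.6 · (408 − 100)/100
= 136 + 4.9
= 140.9 mmol/L

141 mmol/L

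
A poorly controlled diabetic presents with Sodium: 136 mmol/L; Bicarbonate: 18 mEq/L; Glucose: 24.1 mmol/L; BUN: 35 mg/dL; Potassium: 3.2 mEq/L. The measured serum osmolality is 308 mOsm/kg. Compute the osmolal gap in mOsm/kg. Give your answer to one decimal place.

Calculated osmolality = 2·Na + glucose + BUN/2.8
= 2·136 + 24.1 + 35/2.8
= 272 + 24.10 + 12.50
= 308.6 mOsm/kg ≈ 308.6 mOsm/kg
Osmolar gap = measured − calculated = 308 − 308.6 = -0.6 mOsm/kg

-0.6 mOsm/kg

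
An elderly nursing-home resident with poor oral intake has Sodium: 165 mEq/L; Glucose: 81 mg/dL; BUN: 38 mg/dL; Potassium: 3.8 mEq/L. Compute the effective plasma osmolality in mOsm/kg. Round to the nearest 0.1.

334.5 mOsm/kg

Effective osmolality excludes urea (freely permeant across cell membranes):
2·Na + glucose/18
= 2·165 + 81/18
= 330 + 4.5
= 334.5 mOsm/kg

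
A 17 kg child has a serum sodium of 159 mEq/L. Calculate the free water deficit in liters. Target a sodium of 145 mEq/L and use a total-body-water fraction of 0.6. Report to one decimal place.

1.0 L

TBW = 0.6 · 17 = 10.2 L
Free water deficit = TBW · (Na/145 − 1)
= 10.2 · (159/145 − 1)
= 10.2 · 0.0966
= 0.99 L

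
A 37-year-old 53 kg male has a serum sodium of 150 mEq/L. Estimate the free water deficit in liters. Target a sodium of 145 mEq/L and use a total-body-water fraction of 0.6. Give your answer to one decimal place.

TBW = 0.6 · 53 = 31.8 L
Free water deficit = TBW · (Na/145 − 1)
= 31.8 · (150/145 − 1)
= 31.8 · 0.0345
= 1.1 L

1.1 L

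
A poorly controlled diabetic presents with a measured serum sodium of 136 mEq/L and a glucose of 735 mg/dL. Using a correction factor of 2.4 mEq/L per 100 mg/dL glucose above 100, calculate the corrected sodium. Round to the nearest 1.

151 mEq/L

Corrected Na = measured Na + 2.4 · (glucose − 100)/100
= 136 + 2.4 · (735 − 100)/100
= 136 + 15.2
= 151.2 mEq/L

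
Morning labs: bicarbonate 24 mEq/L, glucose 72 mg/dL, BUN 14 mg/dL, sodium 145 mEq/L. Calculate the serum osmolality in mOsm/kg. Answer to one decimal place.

299.0 mOsm/kg

Calculated osmolality = 2·Na + glucose/18 + BUN/2.8
= 2·145 + 72/18 + 14/2.8
= 290 + 4 + 5
= 299 mOsm/kg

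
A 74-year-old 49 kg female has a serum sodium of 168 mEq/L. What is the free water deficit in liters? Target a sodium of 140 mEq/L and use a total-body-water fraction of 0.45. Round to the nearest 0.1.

4.4 L

TBW = 0.45 · 49 = 22.05 L
Free water deficit = TBW · (Na/140 − 1)
= 22.05 · (168/140 − 1)
= 22.05 · 0.2
= 4.41 L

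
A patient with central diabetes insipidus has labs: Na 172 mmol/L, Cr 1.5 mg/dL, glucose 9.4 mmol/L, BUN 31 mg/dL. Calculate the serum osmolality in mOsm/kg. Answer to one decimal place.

364.5 mOsm/kg

Calculated osmolality = 2·Na + glucose + BUN/2.8
= 2·172 + 9.4 + 31/2.8
= 344 + 9.40 + 11.07
= 364.47 mOsm/kg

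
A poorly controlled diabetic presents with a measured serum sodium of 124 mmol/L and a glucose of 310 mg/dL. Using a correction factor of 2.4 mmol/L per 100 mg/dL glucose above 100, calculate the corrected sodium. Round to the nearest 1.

129 mmol/L

Corrected Na = measured Na + 2.4 · (glucose − 100)/100
= 124 + 2.4 · (310 − 100)/100
= 124 + 5
= 129 mmol/L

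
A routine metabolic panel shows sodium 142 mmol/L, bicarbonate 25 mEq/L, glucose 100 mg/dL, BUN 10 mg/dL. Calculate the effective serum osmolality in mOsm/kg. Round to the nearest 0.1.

289.6 mOsm/kg

Effective osmolality excludes urea (freely permeant across cell membranes):
2·Na + glucose/18
= 2·142 + 100/18
= 284 + 5.56
= 289.56 mOsm/kg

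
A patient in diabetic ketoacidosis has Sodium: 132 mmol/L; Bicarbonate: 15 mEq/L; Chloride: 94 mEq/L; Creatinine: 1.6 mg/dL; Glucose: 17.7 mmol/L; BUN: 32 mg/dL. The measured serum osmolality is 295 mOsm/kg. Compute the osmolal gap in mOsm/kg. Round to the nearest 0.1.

Calculated osmolality = 2·Na + glucose + BUN/2.8
= 2·132 + 17.7 + 32/2.8
= 264 + 17.70 + 11.43
= 293.13 mOsm/kg ≈ 293.1 mOsm/kg
Osmolar gap = measured − calculated = 295 − 293.1 = 1.9 mOsm/kg

1.9 mOsm/kg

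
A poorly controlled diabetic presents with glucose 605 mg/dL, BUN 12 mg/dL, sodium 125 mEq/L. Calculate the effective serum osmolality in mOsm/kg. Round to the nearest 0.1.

283.6 mOsm/kg

Effective osmolality excludes urea (freely permeant across cell membranes):
2·Na + glucose/18
= 2·125 + 605/18
= 250 + 33.61
= 283.61 mOsm/kg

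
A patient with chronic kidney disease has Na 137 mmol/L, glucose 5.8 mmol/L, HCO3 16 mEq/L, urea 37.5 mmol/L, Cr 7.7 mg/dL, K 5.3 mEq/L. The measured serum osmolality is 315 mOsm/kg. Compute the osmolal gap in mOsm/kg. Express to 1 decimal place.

-2.3 mOsm/kg

Calculated osmolality = 2·Na + glucose + urea
= 2·137 + 5.8 + 37.5
= 274 + 5.80 + 37.50
= 317.3 mOsm/kg ≈ 317.3 mOsm/kg
Osmolar gap = measured − calculated = 315 − 317.3 = -2.3 mOsm/kg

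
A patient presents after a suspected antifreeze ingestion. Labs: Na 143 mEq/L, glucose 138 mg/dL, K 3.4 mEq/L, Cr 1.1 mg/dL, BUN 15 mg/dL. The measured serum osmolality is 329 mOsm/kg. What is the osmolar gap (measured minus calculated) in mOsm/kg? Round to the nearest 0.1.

Calculated osmolality = 2·Na + glucose/18 + BUN/2.8
= 2·143 + 138/18 + 15/2.8
= 286 + 7.67 + 5.36
= 299.03 mOsm/kg ≈ 299.0 mOsm/kg
Osmolar gap = measured − calculated = 329 − 299.0 = 30.0 mOsm/kg

30.0 mOsm/kg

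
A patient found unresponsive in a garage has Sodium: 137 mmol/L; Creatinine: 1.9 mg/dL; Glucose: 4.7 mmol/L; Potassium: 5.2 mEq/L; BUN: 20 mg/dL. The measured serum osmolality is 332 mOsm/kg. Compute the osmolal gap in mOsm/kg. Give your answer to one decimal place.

46.2 mOsm/kg

Calculated osmolality = 2·Na + glucose + BUN/2.8
= 2·137 + 4.7 + 20/2.8
= 274 + 4.70 + 7.14
= 285.84 mOsm/kg ≈ 285.8 mOsm/kg
Osmolar gap = measured − calculated = 332 − 285.8 = 46.2 mOsm/kg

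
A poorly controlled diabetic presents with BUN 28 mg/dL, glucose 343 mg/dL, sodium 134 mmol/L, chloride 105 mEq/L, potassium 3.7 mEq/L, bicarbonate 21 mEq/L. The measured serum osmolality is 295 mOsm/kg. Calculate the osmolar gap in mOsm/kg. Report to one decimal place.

Calculated osmolality = 2·Na + glucose/18 + BUN/2.8
= 2·134 + 343/18 + 28/2.8
= 268 + 19.06 + 10
= 297.06 mOsm/kg ≈ 297.1 mOsm/kg
Osmolar gap = measured − calculated = 295 − 297.1 = -2.1 mOsm/kg

-2.1 mOsm/kg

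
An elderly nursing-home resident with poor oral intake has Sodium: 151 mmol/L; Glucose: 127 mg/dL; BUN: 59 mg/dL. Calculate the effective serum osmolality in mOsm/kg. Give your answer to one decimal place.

309.1 mOsm/kg

Effective osmolality excludes urea (freely permeant across cell membranes):
2·Na + glucose/18
= 2·151 + 127/18
= 302 + 7.06
= 309.06 mOsm/kg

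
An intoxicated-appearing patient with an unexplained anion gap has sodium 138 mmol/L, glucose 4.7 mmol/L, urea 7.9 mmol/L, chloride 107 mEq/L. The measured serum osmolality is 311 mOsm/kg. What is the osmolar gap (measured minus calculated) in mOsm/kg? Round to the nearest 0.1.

Calculated osmolality = 2·Na + glucose + urea
= 2·138 + 4.7 + 7.9
= 276 + 4.70 + 7.90
= 288.6 mOsm/kg ≈ 288.6 mOsm/kg
Osmolar gap = measured − calculated = 311 − 288.6 = 22.4 mOsm/kg

22.4 mOsm/kg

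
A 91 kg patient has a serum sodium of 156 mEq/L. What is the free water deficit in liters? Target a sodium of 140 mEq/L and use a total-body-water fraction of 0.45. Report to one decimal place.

4.7 L

TBW = 0.45 · 91 = 40.95 L
Free water deficit = TBW · (Na/140 − 1)
= 40.95 · (156/140 − 1)
= 40.95 · 0.1143
= 4.68 L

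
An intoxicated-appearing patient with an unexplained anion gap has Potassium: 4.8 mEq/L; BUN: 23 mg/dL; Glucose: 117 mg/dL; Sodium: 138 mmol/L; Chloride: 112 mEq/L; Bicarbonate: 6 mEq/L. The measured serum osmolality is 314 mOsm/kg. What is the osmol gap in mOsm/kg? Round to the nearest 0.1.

23.3 mOsm/kg

Calculated osmolality = 2·Na + glucose/18 + BUN/2.8
= 2·138 + 117/18 + 23/2.8
= 276 + 6.50 + 8.21
= 290.71 mOsm/kg ≈ 290.7 mOsm/kg
Osmolar gap = measured − calculated = 314 − 290.7 = 23.3 mOsm/kg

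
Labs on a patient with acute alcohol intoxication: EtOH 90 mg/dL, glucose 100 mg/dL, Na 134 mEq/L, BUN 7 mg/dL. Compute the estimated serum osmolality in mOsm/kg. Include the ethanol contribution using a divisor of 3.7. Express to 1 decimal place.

Calculated osmolality = 2·Na + glucose/18 + BUN/2.8 + ethanol/3.7
= 2·134 + 100/18 + 7/2.8 + 90/3.7
= 268 + 5.56 + 2.50 + 24.32
= 300.38 mOsm/kg

300.4 mOsm/kg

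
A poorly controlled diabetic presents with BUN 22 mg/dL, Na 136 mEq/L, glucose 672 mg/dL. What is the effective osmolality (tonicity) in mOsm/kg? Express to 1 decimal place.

309.3 mOsm/kg

Effective osmolality excludes urea (freely permeant across cell membranes):
2·Na + glucose/18
= 2·136 + 672/18
= 272 + 37.33
= 309.33 mOsm/kg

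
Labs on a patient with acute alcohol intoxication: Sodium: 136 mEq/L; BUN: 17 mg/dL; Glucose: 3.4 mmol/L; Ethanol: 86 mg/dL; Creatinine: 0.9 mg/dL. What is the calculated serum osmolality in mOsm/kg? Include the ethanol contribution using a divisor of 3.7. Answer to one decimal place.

Calculated osmolality = 2·Na + glucose + BUN/2.8 + ethanol/3.7
= 2·136 + 3.4 + 17/2.8 + 86/3.7
= 272 + 3.40 + 6.07 + 23.24
= 304.71 mOsm/kg

304.7 mOsm/kg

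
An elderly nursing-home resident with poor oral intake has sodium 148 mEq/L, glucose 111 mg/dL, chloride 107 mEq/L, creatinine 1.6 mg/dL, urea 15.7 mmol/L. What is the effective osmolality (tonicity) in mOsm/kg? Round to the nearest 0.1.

Effective osmolality excludes urea (freely permeant across cell membranes):
2·Na + glucose/18
= 2·148 + 111/18
= 296 + 6.17
= 302.17 mOsm/kg

302.2 mOsm/kg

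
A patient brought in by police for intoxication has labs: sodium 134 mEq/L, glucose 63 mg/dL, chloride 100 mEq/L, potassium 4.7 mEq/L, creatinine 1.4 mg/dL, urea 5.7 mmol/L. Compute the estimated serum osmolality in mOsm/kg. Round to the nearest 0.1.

Calculated osmolality = 2·Na + glucose/18 + urea
= 2·134 + 63/18 + 5.7
= 268 + 3.50 + 5.70
= 277.2 mOsm/kg

277.2 mOsm/kg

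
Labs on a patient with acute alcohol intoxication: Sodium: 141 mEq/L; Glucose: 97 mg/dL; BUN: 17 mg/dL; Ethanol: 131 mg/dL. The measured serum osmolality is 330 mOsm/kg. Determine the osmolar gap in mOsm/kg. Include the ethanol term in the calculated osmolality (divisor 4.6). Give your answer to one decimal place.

8.1 mOsm/kg

Calculated osmolality = 2·Na + glucose/18 + BUN/2.8 + ethanol/4.6
= 2·141 + 97/18 + 17/2.8 + 131/4.6
= 282 + 5.39 + 6.07 + 28.48
= 321.94 mOsm/kg ≈ 321.9 mOsm/kg
Osmolar gap = measured − calculated = 330 − 321.9 = 8.1 mOsm/kg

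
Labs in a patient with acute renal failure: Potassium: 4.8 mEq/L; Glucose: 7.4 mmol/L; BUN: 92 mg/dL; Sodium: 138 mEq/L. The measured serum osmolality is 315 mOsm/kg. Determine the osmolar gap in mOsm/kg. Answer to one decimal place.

-1.3 mOsm/kg

Calculated osmolality = 2·Na + glucose + BUN/2.8
= 2·138 + 7.4 + 92/2.8
= 276 + 7.40 + 32.86
= 316.26 mOsm/kg ≈ 316.3 mOsm/kg
Osmolar gap = measured − calculated = 315 − 316.3 = -1.3 mOsm/kg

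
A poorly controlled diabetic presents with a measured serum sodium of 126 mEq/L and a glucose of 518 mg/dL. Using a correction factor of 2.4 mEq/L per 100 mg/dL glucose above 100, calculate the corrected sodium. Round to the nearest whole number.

Corrected Na = measured Na + 2.4 · (glucose − 100)/100
= 126 + 2.4 · (518 − 100)/100
= 126 + 10
= 136 mEq/L

136 mEq/L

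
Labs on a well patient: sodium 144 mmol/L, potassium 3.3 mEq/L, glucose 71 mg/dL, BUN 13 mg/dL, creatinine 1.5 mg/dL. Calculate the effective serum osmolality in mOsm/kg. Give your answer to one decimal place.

Effective osmolality excludes urea (freely permeant across cell membranes):
2·Na + glucose/18
= 2·144 + 71/18
= 288 + 3.94
= 291.94 mOsm/kg

291.9 mOsm/kg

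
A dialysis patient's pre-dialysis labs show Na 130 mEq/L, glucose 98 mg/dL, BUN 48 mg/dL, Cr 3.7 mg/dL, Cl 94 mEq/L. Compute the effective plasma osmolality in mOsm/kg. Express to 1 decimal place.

265.4 mOsm/kg

Effective osmolality excludes urea (freely permeant across cell membranes):
2·Na + glucose/18
= 2·130 + 98/18
= 260 + 5.44
= 265.44 mOsm/kg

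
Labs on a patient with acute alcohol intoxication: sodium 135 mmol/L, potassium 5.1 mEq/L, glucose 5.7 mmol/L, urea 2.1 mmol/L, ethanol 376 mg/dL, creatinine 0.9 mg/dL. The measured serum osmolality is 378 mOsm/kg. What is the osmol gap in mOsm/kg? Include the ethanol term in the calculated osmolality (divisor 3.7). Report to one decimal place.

Calculated osmolality = 2·Na + glucose + urea + ethanol/3.7
= 2·135 + 5.7 + 2.1 + 376/3.7
= 270 + 5.70 + 2.10 + 101.62
= 379.42 mOsm/kg ≈ 379.4 mOsm/kg
Osmolar gap = measured − calculated = 378 − 379.4 = -1.4 mOsm/kg

-1.4 mOsm/kg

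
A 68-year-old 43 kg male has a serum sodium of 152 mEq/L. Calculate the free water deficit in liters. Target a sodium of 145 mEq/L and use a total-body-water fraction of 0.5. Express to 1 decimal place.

1.0 L

TBW = 0.5 · 43 = 21.5 L
Free water deficit = TBW · (Na/145 − 1)
= 21.5 · (152/145 − 1)
= 21.5 · 0.0483
= 1.04 L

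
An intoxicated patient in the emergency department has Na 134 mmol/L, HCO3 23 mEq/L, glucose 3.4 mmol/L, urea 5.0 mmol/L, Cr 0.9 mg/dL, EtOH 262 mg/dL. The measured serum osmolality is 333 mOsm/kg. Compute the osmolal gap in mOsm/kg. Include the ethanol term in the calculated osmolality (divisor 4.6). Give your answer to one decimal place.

-0.4 mOsm/kg

Calculated osmolality = 2·Na + glucose + urea + ethanol/4.6
= 2·134 + 3.4 + 5 + 262/4.6
= 268 + 3.40 + 5 + 56.96
= 333.36 mOsm/kg ≈ 333.4 mOsm/kg
Osmolar gap = measured − calculated = 333 − 333.4 = -0.4 mOsm/kg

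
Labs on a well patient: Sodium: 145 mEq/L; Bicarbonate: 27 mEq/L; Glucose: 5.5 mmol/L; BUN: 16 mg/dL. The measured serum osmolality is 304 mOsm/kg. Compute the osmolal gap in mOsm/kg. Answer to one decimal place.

2.8 mOsm/kg

Calculated osmolality = 2·Na + glucose + BUN/2.8
= 2·145 + 5.5 + 16/2.8
= 290 + 5.50 + 5.71
= 301.21 mOsm/kg ≈ 301.2 mOsm/kg
Osmolar gap = measured − calculated = 304 − 301.2 = 2.8 mOsm/kg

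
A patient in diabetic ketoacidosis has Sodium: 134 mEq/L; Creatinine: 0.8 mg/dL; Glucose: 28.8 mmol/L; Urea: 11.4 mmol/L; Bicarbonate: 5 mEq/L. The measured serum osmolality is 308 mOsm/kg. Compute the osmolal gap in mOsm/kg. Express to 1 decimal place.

-0.2 mOsm/kg

Calculated osmolality = 2·Na + glucose + urea
= 2·134 + 28.8 + 11.4
= 268 + 28.80 + 11.40
= 308.2 mOsm/kg ≈ 308.2 mOsm/kg
Osmolar gap = measured − calculated = 308 − 308.2 = -0.2 mOsm/kg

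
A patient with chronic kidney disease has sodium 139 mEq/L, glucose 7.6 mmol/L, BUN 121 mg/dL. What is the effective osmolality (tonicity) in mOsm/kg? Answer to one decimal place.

285.6 mOsm/kg

Effective osmolality excludes urea (freely permeant across cell membranes):
2·Na + glucose
= 2·139 + 7.6
= 278 + 7.6
= 285.6 mOsm/kg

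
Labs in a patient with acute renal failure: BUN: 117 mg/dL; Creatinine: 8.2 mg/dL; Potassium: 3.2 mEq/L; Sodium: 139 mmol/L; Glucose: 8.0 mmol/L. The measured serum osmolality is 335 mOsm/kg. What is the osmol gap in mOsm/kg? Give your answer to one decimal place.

Calculated osmolality = 2·Na + glucose + BUN/2.8
= 2·139 + 8 + 117/2.8
= 278 + 8 + 41.79
= 327.79 mOsm/kg ≈ 327.8 mOsm/kg
Osmolar gap = measured − calculated = 335 − 327.8 = 7.2 mOsm/kg

7.2 mOsm/kg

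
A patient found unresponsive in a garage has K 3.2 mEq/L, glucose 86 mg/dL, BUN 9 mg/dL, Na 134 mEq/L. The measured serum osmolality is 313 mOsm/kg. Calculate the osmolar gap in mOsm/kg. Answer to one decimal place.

37.0 mOsm/kg

Calculated osmolality = 2·Na + glucose/18 + BUN/2.8
= 2·134 + 86/18 + 9/2.8
= 268 + 4.78 + 3.21
= 275.99 mOsm/kg ≈ 276.0 mOsm/kg
Osmolar gap = measured − calculated = 313 − 276.0 = 37.0 mOsm/kg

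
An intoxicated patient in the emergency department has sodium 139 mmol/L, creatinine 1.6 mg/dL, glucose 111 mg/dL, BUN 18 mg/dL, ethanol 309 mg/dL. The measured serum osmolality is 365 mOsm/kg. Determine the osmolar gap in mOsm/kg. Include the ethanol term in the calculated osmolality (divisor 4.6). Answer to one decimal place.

Calculated osmolality = 2·Na + glucose/18 + BUN/2.8 + ethanol/4.6
= 2·139 + 111/18 + 18/2.8 + 309/4.6
= 278 + 6.17 + 6.43 + 67.17
= 357.77 mOsm/kg ≈ 357.8 mOsm/kg
Osmolar gap = measured − calculated = 365 − 357.8 = 7.2 mOsm/kg

7.2 mOsm/kg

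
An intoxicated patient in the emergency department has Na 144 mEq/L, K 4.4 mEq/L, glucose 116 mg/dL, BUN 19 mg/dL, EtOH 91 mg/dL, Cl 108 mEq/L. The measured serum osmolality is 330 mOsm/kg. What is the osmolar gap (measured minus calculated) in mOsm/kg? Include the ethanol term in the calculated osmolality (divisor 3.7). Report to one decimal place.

4.2 mOsm/kg

Calculated osmolality = 2·Na + glucose/18 + BUN/2.8 + ethanol/3.7
= 2·144 + 116/18 + 19/2.8 + 91/3.7
= 288 + 6.44 + 6.79 + 24.59
= 325.82 mOsm/kg ≈ 325.8 mOsm/kg
Osmolar gap = measured − calculated = 330 − 325.8 = 4.2 mOsm/kg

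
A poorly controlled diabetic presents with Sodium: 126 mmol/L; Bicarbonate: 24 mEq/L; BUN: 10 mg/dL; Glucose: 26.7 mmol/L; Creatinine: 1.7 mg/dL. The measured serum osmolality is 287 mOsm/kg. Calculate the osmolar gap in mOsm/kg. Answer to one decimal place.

Calculated osmolality = 2·Na + glucose + BUN/2.8
= 2·126 + 26.7 + 10/2.8
= 252 + 26.70 + 3.57
= 282.27 mOsm/kg ≈ 282.3 mOsm/kg
Osmolar gap = measured − calculated = 287 − 282.3 = 4.7 mOsm/kg

4.7 mOsm/kg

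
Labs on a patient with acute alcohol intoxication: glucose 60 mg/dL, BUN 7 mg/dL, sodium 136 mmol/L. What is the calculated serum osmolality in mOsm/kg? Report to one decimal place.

277.8 mOsm/kg

Calculated osmolality = 2·Na + glucose/18 + BUN/2.8
= 2·136 + 60/18 + 7/2.8
= 272 + 3.33 + 2.50
= 277.83 mOsm/kg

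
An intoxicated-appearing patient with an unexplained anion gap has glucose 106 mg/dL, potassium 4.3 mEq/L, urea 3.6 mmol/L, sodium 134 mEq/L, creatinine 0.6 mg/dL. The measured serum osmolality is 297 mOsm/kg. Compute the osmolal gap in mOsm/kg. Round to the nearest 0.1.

Calculated osmolality = 2·Na + glucose/18 + urea
= 2·134 + 106/18 + 3.6
= 268 + 5.89 + 3.60
= 277.49 mOsm/kg ≈ 277.5 mOsm/kg
Osmolar gap = measured − calculated = 297 − 277.5 = 19.5 mOsm/kg

19.5 mOsm/kg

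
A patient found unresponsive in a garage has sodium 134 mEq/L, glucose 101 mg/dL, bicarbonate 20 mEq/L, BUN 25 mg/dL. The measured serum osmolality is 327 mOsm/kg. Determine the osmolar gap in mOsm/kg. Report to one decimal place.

Calculated osmolality = 2·Na + glucose/18 + BUN/2.8
= 2·134 + 101/18 + 25/2.8
= 268 + 5.61 + 8.93
= 282.54 mOsm/kg ≈ 282.5 mOsm/kg
Osmolar gap = measured − calculated = 327 − 282.5 = 44.5 mOsm/kg

44.5 mOsm/kg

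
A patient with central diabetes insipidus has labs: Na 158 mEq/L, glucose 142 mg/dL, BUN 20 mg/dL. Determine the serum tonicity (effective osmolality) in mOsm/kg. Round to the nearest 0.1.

Effective osmolality excludes urea (freely permeant across cell membranes):
2·Na + glucose/18
= 2·158 + 142/18
= 316 + 7.89
= 323.89 mOsm/kg

323.9 mOsm/kg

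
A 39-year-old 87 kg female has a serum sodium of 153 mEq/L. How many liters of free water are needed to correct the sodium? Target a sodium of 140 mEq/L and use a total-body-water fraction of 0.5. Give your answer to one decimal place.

TBW = 0.5 · 87 = 43.5 L
Free water deficit = TBW · (Na/140 − 1)
= 43.5 · (153/140 − 1)
= 43.5 · 0.0929
= 4.04 L

4.0 L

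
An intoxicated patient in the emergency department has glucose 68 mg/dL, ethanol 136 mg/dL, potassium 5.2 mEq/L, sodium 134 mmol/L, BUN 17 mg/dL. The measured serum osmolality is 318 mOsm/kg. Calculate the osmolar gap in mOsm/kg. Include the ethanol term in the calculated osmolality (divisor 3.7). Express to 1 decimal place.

Calculated osmolality = 2·Na + glucose/18 + BUN/2.8 + ethanol/3.7
= 2·134 + 68/18 + 17/2.8 + 136/3.7
= 268 + 3.78 + 6.07 + 36.76
= 314.61 mOsm/kg ≈ 314.6 mOsm/kg
Osmolar gap = measured − calculated = 318 − 314.6 = 3.4 mOsm/kg

3.4 mOsm/kg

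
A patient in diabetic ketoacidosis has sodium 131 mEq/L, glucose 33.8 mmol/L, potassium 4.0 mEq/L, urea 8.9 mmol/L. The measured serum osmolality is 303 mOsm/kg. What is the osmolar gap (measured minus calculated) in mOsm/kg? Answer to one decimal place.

-1.7 mOsm/kg

Calculated osmolality = 2·Na + glucose + urea
= 2·131 + 33.8 + 8.9
= 262 + 33.80 + 8.90
= 304.7 mOsm/kg ≈ 304.7 mOsm/kg
Osmolar gap = measured − calculated = 303 − 304.7 = -1.7 mOsm/kg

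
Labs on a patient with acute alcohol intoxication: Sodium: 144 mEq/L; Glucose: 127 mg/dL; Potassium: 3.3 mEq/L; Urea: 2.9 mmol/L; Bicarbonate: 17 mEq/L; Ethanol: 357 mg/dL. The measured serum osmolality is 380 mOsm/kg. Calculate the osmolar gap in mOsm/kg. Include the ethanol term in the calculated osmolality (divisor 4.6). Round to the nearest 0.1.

4.4 mOsm/kg

Calculated osmolality = 2·Na + glucose/18 + urea + ethanol/4.6
= 2·144 + 127/18 + 2.9 + 357/4.6
= 288 + 7.06 + 2.90 + 77.61
= 375.57 mOsm/kg ≈ 375.6 mOsm/kg
Osmolar gap = measured − calculated = 380 − 375.6 = 4.4 mOsm/kg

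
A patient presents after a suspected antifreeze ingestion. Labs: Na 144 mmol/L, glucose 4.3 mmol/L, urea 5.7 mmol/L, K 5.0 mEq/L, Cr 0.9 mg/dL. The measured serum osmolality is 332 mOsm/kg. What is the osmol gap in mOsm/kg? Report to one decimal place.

Calculated osmolality = 2·Na + glucose + urea
= 2·144 + 4.3 + 5.7
= 288 + 4.30 + 5.70
= 298 mOsm/kg ≈ 298.0 mOsm/kg
Osmolar gap = measured − calculated = 332 − 298.0 = 34.0 mOsm/kg

34.0 mOsm/kg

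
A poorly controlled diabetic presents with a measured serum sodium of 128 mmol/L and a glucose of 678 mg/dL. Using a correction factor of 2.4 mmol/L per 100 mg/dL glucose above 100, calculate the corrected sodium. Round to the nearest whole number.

Corrected Na = measured Na + 2.4 · (glucose − 100)/100
= 128 + 2.4 · (678 − 100)/100
= 128 + 13.9
= 141.9 mmol/L

142 mmol/L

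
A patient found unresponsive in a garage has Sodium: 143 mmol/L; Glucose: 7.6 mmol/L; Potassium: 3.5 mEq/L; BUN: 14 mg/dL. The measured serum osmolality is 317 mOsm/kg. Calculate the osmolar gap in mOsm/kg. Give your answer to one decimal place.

Calculated osmolality = 2·Na + glucose + BUN/2.8
= 2·143 + 7.6 + 14/2.8
= 286 + 7.60 + 5
= 298.6 mOsm/kg ≈ 298.6 mOsm/kg
Osmolar gap = measured − calculated = 317 − 298.6 = 18.4 mOsm/kg

18.4 mOsm/kg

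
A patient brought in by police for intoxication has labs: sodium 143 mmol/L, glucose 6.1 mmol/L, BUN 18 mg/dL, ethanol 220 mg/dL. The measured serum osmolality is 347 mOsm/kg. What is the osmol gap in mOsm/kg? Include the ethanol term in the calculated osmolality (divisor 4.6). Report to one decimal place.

0.6 mOsm/kg

Calculated osmolality = 2·Na + glucose + BUN/2.8 + ethanol/4.6
= 2·143 + 6.1 + 18/2.8 + 220/4.6
= 286 + 6.10 + 6.43 + 47.83
= 346.36 mOsm/kg ≈ 346.4 mOsm/kg
Osmolar gap = measured − calculated = 347 − 346.4 = 0.6 mOsm/kg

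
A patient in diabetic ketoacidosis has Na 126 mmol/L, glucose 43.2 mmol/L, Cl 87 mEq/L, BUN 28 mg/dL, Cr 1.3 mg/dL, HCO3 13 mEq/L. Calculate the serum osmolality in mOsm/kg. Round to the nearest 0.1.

Calculated osmolality = 2·Na + glucose + BUN/2.8
= 2·126 + 43.2 + 28/2.8
= 252 + 43.20 + 10
= 305.2 mOsm/kg

305.2 mOsm/kg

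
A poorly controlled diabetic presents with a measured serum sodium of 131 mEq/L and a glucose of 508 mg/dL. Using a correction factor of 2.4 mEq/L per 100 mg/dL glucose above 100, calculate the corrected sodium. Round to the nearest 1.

Corrected Na = measured Na + 2.4 · (glucose − 100)/100
= 131 + 2.4 · (508 − 100)/100
= 131 + 9.8
= 140.8 mEq/L

141 mEq/L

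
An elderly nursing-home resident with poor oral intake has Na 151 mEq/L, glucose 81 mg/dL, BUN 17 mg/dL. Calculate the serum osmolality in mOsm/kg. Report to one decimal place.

312.6 mOsm/kg

Calculated osmolality = 2·Na + glucose/18 + BUN/2.8
= 2·151 + 81/18 + 17/2.8
= 302 + 4.50 + 6.07
= 312.57 mOsm/kg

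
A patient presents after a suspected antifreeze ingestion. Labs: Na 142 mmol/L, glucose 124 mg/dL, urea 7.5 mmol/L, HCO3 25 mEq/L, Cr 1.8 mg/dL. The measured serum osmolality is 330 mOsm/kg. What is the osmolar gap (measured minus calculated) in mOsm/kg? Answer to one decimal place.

Calculated osmolality = 2·Na + glucose/18 + urea
= 2·142 + 124/18 + 7.5
= 284 + 6.89 + 7.50
= 298.39 mOsm/kg ≈ 298.4 mOsm/kg
Osmolar gap = measured − calculated = 330 − 298.4 = 31.6 mOsm/kg

31.6 mOsm/kg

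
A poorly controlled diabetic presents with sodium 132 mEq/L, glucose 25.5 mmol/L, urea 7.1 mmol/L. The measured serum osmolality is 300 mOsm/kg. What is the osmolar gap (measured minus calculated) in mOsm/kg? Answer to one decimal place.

Calculated osmolality = 2·Na + glucose + urea
= 2·132 + 25.5 + 7.1
= 264 + 25.50 + 7.10
= 296.6 mOsm/kg ≈ 296.6 mOsm/kg
Osmolar gap = measured − calculated = 300 − 296.6 = 3.4 mOsm/kg

3.4 mOsm/kg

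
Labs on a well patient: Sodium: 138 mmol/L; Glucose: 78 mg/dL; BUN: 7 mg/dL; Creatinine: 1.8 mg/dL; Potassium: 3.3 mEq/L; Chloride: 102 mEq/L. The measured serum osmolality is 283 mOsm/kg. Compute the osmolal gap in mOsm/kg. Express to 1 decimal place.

0.2 mOsm/kg

Calculated osmolality = 2·Na + glucose/18 + BUN/2.8
= 2·138 + 78/18 + 7/2.8
= 276 + 4.33 + 2.50
= 282.83 mOsm/kg ≈ 282.8 mOsm/kg
Osmolar gap = measured − calculated = 283 − 282.8 = 0.2 mOsm/kg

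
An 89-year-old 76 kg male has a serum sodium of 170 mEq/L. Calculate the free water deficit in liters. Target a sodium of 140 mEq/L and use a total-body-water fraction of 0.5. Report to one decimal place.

8.1 L

TBW = 0.5 · 76 = 38 L
Free water deficit = TBW · (Na/140 − 1)
= 38 · (170/140 − 1)
= 38 · 0.2143
= 8.14 L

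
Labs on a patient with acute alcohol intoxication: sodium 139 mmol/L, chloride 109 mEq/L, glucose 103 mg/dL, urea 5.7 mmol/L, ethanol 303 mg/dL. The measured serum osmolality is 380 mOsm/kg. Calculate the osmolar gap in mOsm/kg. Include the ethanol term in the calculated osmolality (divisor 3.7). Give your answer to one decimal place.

8.7 mOsm/kg

Calculated osmolality = 2·Na + glucose/18 + urea + ethanol/3.7
= 2·139 + 103/18 + 5.7 + 303/3.7
= 278 + 5.72 + 5.70 + 81.89
= 371.31 mOsm/kg ≈ 371.3 mOsm/kg
Osmolar gap = measured − calculated = 380 − 371.3 = 8.7 mOsm/kg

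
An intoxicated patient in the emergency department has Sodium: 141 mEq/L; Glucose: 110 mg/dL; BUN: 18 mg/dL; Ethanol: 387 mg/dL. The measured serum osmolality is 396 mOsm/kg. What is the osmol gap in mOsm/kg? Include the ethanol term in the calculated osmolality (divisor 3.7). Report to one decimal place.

Calculated osmolality = 2·Na + glucose/18 + BUN/2.8 + ethanol/3.7
= 2·141 + 110/18 + 18/2.8 + 387/3.7
= 282 + 6.11 + 6.43 + 104.59
= 399.13 mOsm/kg ≈ 399.1 mOsm/kg
Osmolar gap = measured − calculated = 396 − 399.1 = -3.1 mOsm/kg

-3.1 mOsm/kg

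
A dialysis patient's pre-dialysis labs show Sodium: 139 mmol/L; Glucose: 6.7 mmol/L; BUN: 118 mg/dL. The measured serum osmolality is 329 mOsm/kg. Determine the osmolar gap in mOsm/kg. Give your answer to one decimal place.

Calculated osmolality = 2·Na + glucose + BUN/2.8
= 2·139 + 6.7 + 118/2.8
= 278 + 6.70 + 42.14
= 326.84 mOsm/kg ≈ 326.8 mOsm/kg
Osmolar gap = measured − calculated = 329 − 326.8 = 2.2 mOsm/kg

2.2 mOsm/kg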